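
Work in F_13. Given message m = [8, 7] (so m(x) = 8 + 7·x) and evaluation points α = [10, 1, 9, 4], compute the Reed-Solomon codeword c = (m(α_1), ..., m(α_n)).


c = [0, 2, 6, 10]

Message polynomial: m(x) = 8 + 7·x (mod 13).
For each evaluation point α_i, compute m(α_i) mod 13:
  α_1 = 10: Horner steps 7 → 0, so m(10) = 0.
  α_2 = 1: Horner steps 7 → 2, so m(1) = 2.
  α_3 = 9: Horner steps 7 → 6, so m(9) = 6.
  α_4 = 4: Horner steps 7 → 10, so m(4) = 10.
Codeword c = [0, 2, 6, 10] ∈ F_13^4.


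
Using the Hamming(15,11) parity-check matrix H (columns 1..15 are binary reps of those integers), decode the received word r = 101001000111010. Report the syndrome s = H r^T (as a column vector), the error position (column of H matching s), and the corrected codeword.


s = (0, 1, 1, 1)^T, error position = 7, corrected codeword c = 101001100111010

Compute s = H r^T mod 2 one row at a time:
  s_1 = 0 + 0 + 1 + 1 + 1 + 0 + 1 + 0 = 4 ≡ 0 (mod 2).
  s_2 = 0 + 0 + 1 + 0 + 1 + 0 + 1 + 0 = 3 ≡ 1 (mod 2).
  s_3 = 0 + 1 + 1 + 0 + 1 + 1 + 1 + 0 = 5 ≡ 1 (mod 2).
  s_4 = 1 + 1 + 0 + 0 + 0 + 1 + 0 + 0 = 3 ≡ 1 (mod 2).
s = (0, 1, 1, 1)^T — this equals column 7 of H (binary 0111), so error is at position 7.
Correct: flip bit 7 of r = 101001000111010 to get c = 101001100111010.


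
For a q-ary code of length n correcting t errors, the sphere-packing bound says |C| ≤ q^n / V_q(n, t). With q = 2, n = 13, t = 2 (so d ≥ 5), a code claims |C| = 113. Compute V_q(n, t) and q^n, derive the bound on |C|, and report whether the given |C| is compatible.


V_q(n, t) = 92, q^n = 8192, Hamming bound = 89, |C| = 113 > bound (violated).

Step 1: Compute V_q(n, t) = Σ_{j=0}^2 C(n, j) (q−1)^j.
  j = 0: C(13,0)·(1)^0 = 1·1 = 1.
  j = 1: C(13,1)·(1)^1 = 13·1 = 13.
  j = 2: C(13,2)·(1)^2 = 78·1 = 78.
  V_q(n, t) = 1 + 13 + 78 = 92.
Step 2: q^n = 2^13 = 8192.
Step 3: Hamming bound ⌊q^n / V_q(n,t)⌋ = ⌊8192/92⌋ = 89.
Step 4: Compare |C| = 113 to 89: violated.
The claimed |C| lies above the Hamming bound, so no 2-ary code of length 13 with d ≥ 5 can have 113 codewords.


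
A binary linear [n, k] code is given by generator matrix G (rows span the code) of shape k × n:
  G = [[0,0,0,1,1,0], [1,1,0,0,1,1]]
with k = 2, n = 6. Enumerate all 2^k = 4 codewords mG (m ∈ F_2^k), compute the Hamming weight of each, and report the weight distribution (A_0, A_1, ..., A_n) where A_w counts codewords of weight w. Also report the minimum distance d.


Weight distribution: A_0 = 1, A_2 = 1, A_4 = 2. Minimum distance d = 2.

Enumerate all 2^2 = 4 messages m ∈ F_2^2.
For each, compute codeword c = mG in F_2^6, then tally its weight.
  m = 00 → c = 000000, weight = 0.
  m = 10 → c = 000110, weight = 2.
  m = 01 → c = 110011, weight = 4.
  m = 11 → c = 110101, weight = 4.
Tally weights:
  weight 0: 1 codewords.
  weight 2: 1 codewords.
  weight 4: 2 codewords.
Minimum distance d = smallest w > 0 with A_w > 0 = 2.
Sanity: Σ A_w = 4 = 2^2 = 4 ✓.


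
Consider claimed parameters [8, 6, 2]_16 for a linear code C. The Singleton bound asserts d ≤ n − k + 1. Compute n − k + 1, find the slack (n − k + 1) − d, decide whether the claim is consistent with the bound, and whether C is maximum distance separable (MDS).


Singleton RHS = n − k + 1 = 3, slack = 1, bound satisfied, not MDS.

Singleton bound: d ≤ n − k + 1.
Here n = 8, k = 6, so n − k + 1 = 3.
Given d = 2, check d ≤ 3: YES.
Slack = (n − k + 1) − d = 1.
The code is NOT MDS (slack = 1 > 0).
Description: the claimed parameters are [8, 6, 2]_16; such a code would be non-MDS.


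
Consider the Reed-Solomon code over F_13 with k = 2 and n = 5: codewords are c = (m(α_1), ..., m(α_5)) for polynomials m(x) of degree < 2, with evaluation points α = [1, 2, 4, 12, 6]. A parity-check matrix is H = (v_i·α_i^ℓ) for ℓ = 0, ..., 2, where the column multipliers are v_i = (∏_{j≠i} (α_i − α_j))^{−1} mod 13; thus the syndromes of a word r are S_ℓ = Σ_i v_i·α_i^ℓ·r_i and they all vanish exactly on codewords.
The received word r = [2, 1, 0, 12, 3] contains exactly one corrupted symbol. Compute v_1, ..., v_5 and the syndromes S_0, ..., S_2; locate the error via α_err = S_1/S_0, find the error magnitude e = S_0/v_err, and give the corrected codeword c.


S = (11, 9, 5), error at position 2, error magnitude e = 4, c = [2, 10, 0, 12, 3].

Step 1: column multipliers v_i = (∏_{j≠i}(α_i − α_j))^{−1} mod 13.
  i = 1 (α = 1): (1−2)(1−4)(1−12)(1−6) = (−1)·(−3)·(−11)·(−5) = 165 ≡ 9, so v_1 = 9^{−1} = 3 (mod 13).
  i = 2 (α = 2): (2−1)(2−4)(2−12)(2−6) = 1·(−2)·(−10)·(−4) = −80 ≡ 11, so v_2 = 11^{−1} = 6 (mod 13).
  i = 3 (α = 4): (4−1)(4−2)(4−12)(4−6) = 3·2·(−8)·(−2) = 96 ≡ 5, so v_3 = 5^{−1} = 8 (mod 13).
  i = 4 (α = 12): (12−1)(12−2)(12−4)(12−6) = 11·10·8·6 = 5280 ≡ 2, so v_4 = 2^{−1} = 7 (mod 13).
  i = 5 (α = 6): (6−1)(6−2)(6−4)(6−12) = 5·4·2·(−6) = −240 ≡ 7, so v_5 = 7^{−1} = 2 (mod 13).
  v = [3, 6, 8, 7, 2].
Step 2: syndromes of r = [2, 1, 0, 12, 3] (all sums mod 13).
  S_0 = Σ v_i r_i = 3·2 + 6·1 + 8·0 + 7·12 + 2·3 = 102 ≡ 11.
  S_1 = Σ v_i α_i r_i = 3·1·2 + 6·2·1 + 8·4·0 + 7·12·12 + 2·6·3 = 1062 ≡ 9.
  α_i^2 mod 13 = [1, 4, 3, 1, 10].
  S_2 = Σ v_i α_i^2 r_i = 3·1·2 + 6·4·1 + 8·3·0 + 7·1·12 + 2·10·3 = 174 ≡ 5.
  S = (11, 9, 5) ≠ 0, so r is not a codeword (an error is present).
Step 3: locate the error. For a single error e at position i, S_ℓ = v_i·e·α_i^ℓ, so α_err = S_1/S_0.
  S_0^{−1} = 11^{−1} = 6 (mod 13), so α_err = 9·6 = 54 ≡ 2 = α_2. Error position i = 2.
  Consistency check: S_2/S_1 = 5·3 = 15 ≡ 2 = α_err ✓ (single-error assumption holds).
Step 4: error magnitude e = S_0/v_2 = S_0·∏_{j≠2}(α_2 − α_j) = 11·11 = 121 ≡ 4 (mod 13).
Step 5: correct position 2: c_2 = r_2 − e = 1 − 4 ≡ 10 (mod 13). Hence c = [2, 10, 0, 12, 3].
  Check: interpolating c through the α_i gives m(x) = 7 + 8·x (degree < 2) with m(α_i) = c_i for every i, so c is indeed a codeword.


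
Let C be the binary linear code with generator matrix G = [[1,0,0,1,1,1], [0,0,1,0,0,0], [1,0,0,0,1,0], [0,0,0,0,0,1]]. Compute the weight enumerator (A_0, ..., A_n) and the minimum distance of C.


Weight distribution: A_0 = 1, A_1 = 3, A_2 = 4, A_3 = 4, A_4 = 3, A_5 = 1. Minimum distance d = 1.

Enumerate all 2^4 = 16 messages m ∈ F_2^4.
For each, compute codeword c = mG in F_2^6, then tally its weight.
  m = 0000 → c = 000000, weight = 0.
  m = 1000 → c = 100111, weight = 4.
  m = 0100 → c = 001000, weight = 1.
  m = 1100 → c = 101111, weight = 5.
  m = 0010 → c = 100010, weight = 2.
  m = 1010 → c = 000101, weight = 2.
  m = 0110 → c = 101010, weight = 3.
  m = 1110 → c = 001101, weight = 3.
  m = 0001 → c = 000001, weight = 1.
  m = 1001 → c = 100110, weight = 3.
  m = 0101 → c = 001001, weight = 2.
  m = 1101 → c = 101110, weight = 4.
  m = 0011 → c = 100011, weight = 3.
  m = 1011 → c = 000100, weight = 1.
  m = 0111 → c = 101011, weight = 4.
  m = 1111 → c = 001100, weight = 2.
Tally weights:
  weight 0: 1 codewords.
  weight 1: 3 codewords.
  weight 2: 4 codewords.
  weight 3: 4 codewords.
  weight 4: 3 codewords.
  weight 5: 1 codewords.
Minimum distance d = smallest w > 0 with A_w > 0 = 1.
Sanity: Σ A_w = 16 = 2^4 = 16 ✓.


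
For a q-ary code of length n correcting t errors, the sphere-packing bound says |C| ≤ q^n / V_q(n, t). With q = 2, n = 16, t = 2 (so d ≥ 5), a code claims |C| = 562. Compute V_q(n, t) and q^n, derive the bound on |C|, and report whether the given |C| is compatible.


V_q(n, t) = 137, q^n = 65536, Hamming bound = 478, |C| = 562 > bound (violated).

Step 1: Compute V_q(n, t) = Σ_{j=0}^2 C(n, j) (q−1)^j.
  j = 0: C(16,0)·(1)^0 = 1·1 = 1.
  j = 1: C(16,1)·(1)^1 = 16·1 = 16.
  j = 2: C(16,2)·(1)^2 = 120·1 = 120.
  V_q(n, t) = 1 + 16 + 120 = 137.
Step 2: q^n = 2^16 = 65536.
Step 3: Hamming bound ⌊q^n / V_q(n,t)⌋ = ⌊65536/137⌋ = 478.
Step 4: Compare |C| = 562 to 478: violated.
The claimed |C| lies above the Hamming bound, so no 2-ary code of length 16 with d ≥ 5 can have 562 codewords.


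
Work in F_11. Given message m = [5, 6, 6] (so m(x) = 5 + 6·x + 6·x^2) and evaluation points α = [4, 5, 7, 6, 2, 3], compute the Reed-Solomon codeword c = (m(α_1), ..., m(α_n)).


c = [4, 9, 0, 4, 8, 0]

Message polynomial: m(x) = 5 + 6·x + 6·x^2 (mod 11).
For each evaluation point α_i, compute m(α_i) mod 11:
  α_1 = 4: Horner steps 6 → 8 → 4, so m(4) = 4.
  α_2 = 5: Horner steps 6 → 3 → 9, so m(5) = 9.
  α_3 = 7: Horner steps 6 → 4 → 0, so m(7) = 0.
  α_4 = 6: Horner steps 6 → 9 → 4, so m(6) = 4.
  α_5 = 2: Horner steps 6 → 7 → 8, so m(2) = 8.
  α_6 = 3: Horner steps 6 → 2 → 0, so m(3) = 0.
Codeword c = [4, 9, 0, 4, 8, 0] ∈ F_11^6.


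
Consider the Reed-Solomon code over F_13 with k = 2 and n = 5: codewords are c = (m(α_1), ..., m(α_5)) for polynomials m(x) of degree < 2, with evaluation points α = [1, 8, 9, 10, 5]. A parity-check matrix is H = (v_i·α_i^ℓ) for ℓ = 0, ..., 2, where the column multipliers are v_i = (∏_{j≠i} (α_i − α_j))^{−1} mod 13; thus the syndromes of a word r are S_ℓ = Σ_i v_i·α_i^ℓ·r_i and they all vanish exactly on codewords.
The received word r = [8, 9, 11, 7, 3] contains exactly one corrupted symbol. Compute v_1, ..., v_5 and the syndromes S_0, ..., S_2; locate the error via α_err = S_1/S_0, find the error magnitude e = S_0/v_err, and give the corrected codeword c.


S = (6, 8, 2), error at position 4, error magnitude e = 7, c = [8, 9, 11, 0, 3].

Step 1: column multipliers v_i = (∏_{j≠i}(α_i − α_j))^{−1} mod 13.
  i = 1 (α = 1): (1−8)(1−9)(1−10)(1−5) = (−7)·(−8)·(−9)·(−4) = 2016 ≡ 1, so v_1 = 1^{−1} = 1 (mod 13).
  i = 2 (α = 8): (8−1)(8−9)(8−10)(8−5) = 7·(−1)·(−2)·3 = 42 ≡ 3, so v_2 = 3^{−1} = 9 (mod 13).
  i = 3 (α = 9): (9−1)(9−8)(9−10)(9−5) = 8·1·(−1)·4 = −32 ≡ 7, so v_3 = 7^{−1} = 2 (mod 13).
  i = 4 (α = 10): (10−1)(10−8)(10−9)(10−5) = 9·2·1·5 = 90 ≡ 12, so v_4 = 12^{−1} = 12 (mod 13).
  i = 5 (α = 5): (5−1)(5−8)(5−9)(5−10) = 4·(−3)·(−4)·(−5) = −240 ≡ 7, so v_5 = 7^{−1} = 2 (mod 13).
  v = [1, 9, 2, 12, 2].
Step 2: syndromes of r = [8, 9, 11, 7, 3] (all sums mod 13).
  S_0 = Σ v_i r_i = 1·8 + 9·9 + 2·11 + 12·7 + 2·3 = 201 ≡ 6.
  S_1 = Σ v_i α_i r_i = 1·1·8 + 9·8·9 + 2·9·11 + 12·10·7 + 2·5·3 = 1724 ≡ 8.
  α_i^2 mod 13 = [1, 12, 3, 9, 12].
  S_2 = Σ v_i α_i^2 r_i = 1·1·8 + 9·12·9 + 2·3·11 + 12·9·7 + 2·12·3 = 1874 ≡ 2.
  S = (6, 8, 2) ≠ 0, so r is not a codeword (an error is present).
Step 3: locate the error. For a single error e at position i, S_ℓ = v_i·e·α_i^ℓ, so α_err = S_1/S_0.
  S_0^{−1} = 6^{−1} = 11 (mod 13), so α_err = 8·11 = 88 ≡ 10 = α_4. Error position i = 4.
  Consistency check: S_2/S_1 = 2·5 = 10 ≡ 10 = α_err ✓ (single-error assumption holds).
Step 4: error magnitude e = S_0/v_4 = S_0·∏_{j≠4}(α_4 − α_j) = 6·12 = 72 ≡ 7 (mod 13).
Step 5: correct position 4: c_4 = r_4 − e = 7 − 7 ≡ 0 (mod 13). Hence c = [8, 9, 11, 0, 3].
  Check: interpolating c through the α_i gives m(x) = 6 + 2·x (degree < 2) with m(α_i) = c_i for every i, so c is indeed a codeword.


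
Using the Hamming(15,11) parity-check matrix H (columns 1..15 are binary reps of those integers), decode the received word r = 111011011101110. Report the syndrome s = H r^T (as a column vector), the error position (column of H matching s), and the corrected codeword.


s = (0, 1, 1, 1)^T, error position = 7, corrected codeword c = 111011111101110

Compute s = H r^T mod 2 one row at a time:
  s_1 = 1 + 1 + 1 + 0 + 1 + 1 + 1 + 0 = 6 ≡ 0 (mod 2).
  s_2 = 0 + 1 + 1 + 0 + 1 + 1 + 1 + 0 = 5 ≡ 1 (mod 2).
  s_3 = 1 + 1 + 1 + 0 + 1 + 0 + 1 + 0 = 5 ≡ 1 (mod 2).
  s_4 = 1 + 1 + 1 + 0 + 1 + 0 + 1 + 0 = 5 ≡ 1 (mod 2).
s = (0, 1, 1, 1)^T — this equals column 7 of H (binary 0111), so error is at position 7.
Correct: flip bit 7 of r = 111011011101110 to get c = 111011111101110.


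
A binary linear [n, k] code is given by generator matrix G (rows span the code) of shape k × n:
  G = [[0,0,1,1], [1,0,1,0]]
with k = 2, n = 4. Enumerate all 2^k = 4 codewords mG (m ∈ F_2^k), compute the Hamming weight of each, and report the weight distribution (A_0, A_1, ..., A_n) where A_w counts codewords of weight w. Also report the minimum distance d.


Weight distribution: A_0 = 1, A_2 = 3. Minimum distance d = 2.

Enumerate all 2^2 = 4 messages m ∈ F_2^2.
For each, compute codeword c = mG in F_2^4, then tally its weight.
  m = 00 → c = 0000, weight = 0.
  m = 10 → c = 0011, weight = 2.
  m = 01 → c = 1010, weight = 2.
  m = 11 → c = 1001, weight = 2.
Tally weights:
  weight 0: 1 codewords.
  weight 2: 3 codewords.
Minimum distance d = smallest w > 0 with A_w > 0 = 2.
Sanity: Σ A_w = 4 = 2^2 = 4 ✓.


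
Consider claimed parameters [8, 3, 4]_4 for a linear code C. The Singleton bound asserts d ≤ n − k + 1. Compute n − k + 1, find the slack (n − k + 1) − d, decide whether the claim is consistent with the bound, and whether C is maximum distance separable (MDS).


Singleton RHS = n − k + 1 = 6, slack = 2, bound satisfied, not MDS.

Singleton bound: d ≤ n − k + 1.
Here n = 8, k = 3, so n − k + 1 = 6.
Given d = 4, check d ≤ 6: YES.
Slack = (n − k + 1) − d = 2.
The code is NOT MDS (slack = 2 > 0).
Description: the claimed parameters are [8, 3, 4]_4; such a code would be non-MDS.


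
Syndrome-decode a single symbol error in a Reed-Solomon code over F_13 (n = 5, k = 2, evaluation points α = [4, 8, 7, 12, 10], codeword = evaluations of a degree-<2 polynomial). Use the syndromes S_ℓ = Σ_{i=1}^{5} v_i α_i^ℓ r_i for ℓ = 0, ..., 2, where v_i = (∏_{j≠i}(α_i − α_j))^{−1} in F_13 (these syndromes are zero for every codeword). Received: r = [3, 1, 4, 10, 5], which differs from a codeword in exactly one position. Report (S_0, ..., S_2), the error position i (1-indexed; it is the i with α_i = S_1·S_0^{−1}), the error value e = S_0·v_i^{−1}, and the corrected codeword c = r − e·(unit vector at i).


S = (11, 10, 2), error at position 2, error magnitude e = 1, c = [3, 0, 4, 10, 5].

Step 1: column multipliers v_i = (∏_{j≠i}(α_i − α_j))^{−1} mod 13.
  i = 1 (α = 4): (4−8)(4−7)(4−12)(4−10) = (−4)·(−3)·(−8)·(−6) = 576 ≡ 4, so v_1 = 4^{−1} = 10 (mod 13).
  i = 2 (α = 8): (8−4)(8−7)(8−12)(8−10) = 4·1·(−4)·(−2) = 32 ≡ 6, so v_2 = 6^{−1} = 11 (mod 13).
  i = 3 (α = 7): (7−4)(7−8)(7−12)(7−10) = 3·(−1)·(−5)·(−3) = −45 ≡ 7, so v_3 = 7^{−1} = 2 (mod 13).
  i = 4 (α = 12): (12−4)(12−8)(12−7)(12−10) = 8·4·5·2 = 320 ≡ 8, so v_4 = 8^{−1} = 5 (mod 13).
  i = 5 (α = 10): (10−4)(10−8)(10−7)(10−12) = 6·2·3·(−2) = −72 ≡ 6, so v_5 = 6^{−1} = 11 (mod 13).
  v = [10, 11, 2, 5, 11].
Step 2: syndromes of r = [3, 1, 4, 10, 5] (all sums mod 13).
  S_0 = Σ v_i r_i = 10·3 + 11·1 + 2·4 + 5·10 + 11·5 = 154 ≡ 11.
  S_1 = Σ v_i α_i r_i = 10·4·3 + 11·8·1 + 2·7·4 + 5·12·10 + 11·10·5 = 1414 ≡ 10.
  α_i^2 mod 13 = [3, 12, 10, 1, 9].
  S_2 = Σ v_i α_i^2 r_i = 10·3·3 + 11·12·1 + 2·10·4 + 5·1·10 + 11·9·5 = 847 ≡ 2.
  S = (11, 10, 2) ≠ 0, so r is not a codeword (an error is present).
Step 3: locate the error. For a single error e at position i, S_ℓ = v_i·e·α_i^ℓ, so α_err = S_1/S_0.
  S_0^{−1} = 11^{−1} = 6 (mod 13), so α_err = 10·6 = 60 ≡ 8 = α_2. Error position i = 2.
  Consistency check: S_2/S_1 = 2·4 = 8 ≡ 8 = α_err ✓ (single-error assumption holds).
Step 4: error magnitude e = S_0/v_2 = S_0·∏_{j≠2}(α_2 − α_j) = 11·6 = 66 ≡ 1 (mod 13).
Step 5: correct position 2: c_2 = r_2 − e = 1 − 1 ≡ 0 (mod 13). Hence c = [3, 0, 4, 10, 5].
  Check: interpolating c through the α_i gives m(x) = 6 + 9·x (degree < 2) with m(α_i) = c_i for every i, so c is indeed a codeword.


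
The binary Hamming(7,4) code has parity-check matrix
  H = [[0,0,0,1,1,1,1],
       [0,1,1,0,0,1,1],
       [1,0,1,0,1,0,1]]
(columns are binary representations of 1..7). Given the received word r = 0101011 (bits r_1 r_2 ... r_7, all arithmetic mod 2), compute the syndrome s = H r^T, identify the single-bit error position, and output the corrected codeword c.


s = (1, 1, 1)^T, error position = 7, corrected codeword c = 0101010

Compute s = H r^T mod 2 one row at a time:
  s_1 = 1 + 0 + 1 + 1 = 3 ≡ 1 (mod 2).
  s_2 = 1 + 0 + 1 + 1 = 3 ≡ 1 (mod 2).
  s_3 = 0 + 0 + 0 + 1 = 1 ≡ 1 (mod 2).
s = (1, 1, 1)^T — this equals column 7 of H (binary 111), so error is at position 7.
Correct: flip bit 7 of r = 0101011 to get c = 0101010.


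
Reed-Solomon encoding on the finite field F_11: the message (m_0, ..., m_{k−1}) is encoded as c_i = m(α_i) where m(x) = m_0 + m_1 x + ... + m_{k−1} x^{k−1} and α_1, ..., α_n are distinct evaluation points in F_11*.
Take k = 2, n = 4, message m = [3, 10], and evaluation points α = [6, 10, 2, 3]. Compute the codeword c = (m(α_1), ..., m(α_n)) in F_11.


c = [8, 4, 1, 0]

Message polynomial: m(x) = 3 + 10·x (mod 11).
For each evaluation point α_i, compute m(α_i) mod 11:
  α_1 = 6: Horner steps 10 → 8, so m(6) = 8.
  α_2 = 10: Horner steps 10 → 4, so m(10) = 4.
  α_3 = 2: Horner steps 10 → 1, so m(2) = 1.
  α_4 = 3: Horner steps 10 → 0, so m(3) = 0.
Codeword c = [8, 4, 1, 0] ∈ F_11^4.


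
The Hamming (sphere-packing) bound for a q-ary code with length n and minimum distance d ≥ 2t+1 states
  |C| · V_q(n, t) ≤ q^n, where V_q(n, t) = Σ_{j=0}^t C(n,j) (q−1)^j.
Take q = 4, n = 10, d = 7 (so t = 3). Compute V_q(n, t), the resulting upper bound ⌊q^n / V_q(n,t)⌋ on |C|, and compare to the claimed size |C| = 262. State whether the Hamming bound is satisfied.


V_q(n, t) = 3676, q^n = 1048576, Hamming bound = 285, |C| = 262 ≤ bound (satisfied).

Step 1: Compute V_q(n, t) = Σ_{j=0}^3 C(n, j) (q−1)^j.
  j = 0: C(10,0)·(3)^0 = 1·1 = 1.
  j = 1: C(10,1)·(3)^1 = 10·3 = 30.
  j = 2: C(10,2)·(3)^2 = 45·9 = 405.
  j = 3: C(10,3)·(3)^3 = 120·27 = 3240.
  V_q(n, t) = 1 + 30 + 405 + 3240 = 3676.
Step 2: q^n = 4^10 = 1048576.
Step 3: Hamming bound ⌊q^n / V_q(n,t)⌋ = ⌊1048576/3676⌋ = 285.
Step 4: Compare |C| = 262 to 285: satisfied.
The claimed |C| lies below the Hamming bound.


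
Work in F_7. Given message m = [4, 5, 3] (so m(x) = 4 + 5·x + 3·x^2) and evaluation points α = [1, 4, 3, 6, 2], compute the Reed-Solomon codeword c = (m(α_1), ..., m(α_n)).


c = [5, 2, 4, 2, 5]

Message polynomial: m(x) = 4 + 5·x + 3·x^2 (mod 7).
For each evaluation point α_i, compute m(α_i) mod 7:
  α_1 = 1: Horner steps 3 → 1 → 5, so m(1) = 5.
  α_2 = 4: Horner steps 3 → 3 → 2, so m(4) = 2.
  α_3 = 3: Horner steps 3 → 0 → 4, so m(3) = 4.
  α_4 = 6: Horner steps 3 → 2 → 2, so m(6) = 2.
  α_5 = 2: Horner steps 3 → 4 → 5, so m(2) = 5.
Codeword c = [5, 2, 4, 2, 5] ∈ F_7^5.


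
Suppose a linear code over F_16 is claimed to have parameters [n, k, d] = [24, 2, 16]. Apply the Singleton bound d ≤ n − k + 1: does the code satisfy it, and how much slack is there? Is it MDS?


Singleton RHS = n − k + 1 = 23, slack = 7, bound satisfied, not MDS.

Singleton bound: d ≤ n − k + 1.
Here n = 24, k = 2, so n − k + 1 = 23.
Given d = 16, check d ≤ 23: YES.
Slack = (n − k + 1) − d = 7.
The code is NOT MDS (slack = 7 > 0).
Description: the claimed parameters are [24, 2, 16]_16; such a code would be non-MDS.


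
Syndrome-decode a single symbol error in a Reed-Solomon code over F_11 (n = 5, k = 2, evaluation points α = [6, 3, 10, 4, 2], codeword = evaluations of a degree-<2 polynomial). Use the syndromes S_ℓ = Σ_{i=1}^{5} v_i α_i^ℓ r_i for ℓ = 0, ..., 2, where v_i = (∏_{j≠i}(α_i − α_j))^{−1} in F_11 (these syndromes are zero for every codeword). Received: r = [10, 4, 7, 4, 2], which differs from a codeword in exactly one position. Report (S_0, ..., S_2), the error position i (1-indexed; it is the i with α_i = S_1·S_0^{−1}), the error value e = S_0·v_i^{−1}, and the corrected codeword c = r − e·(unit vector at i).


S = (10, 7, 6), error at position 4, error magnitude e = 9, c = [10, 4, 7, 6, 2].

Step 1: column multipliers v_i = (∏_{j≠i}(α_i − α_j))^{−1} mod 11.
  i = 1 (α = 6): (6−3)(6−10)(6−4)(6−2) = 3·(−4)·2·4 = −96 ≡ 3, so v_1 = 3^{−1} = 4 (mod 11).
  i = 2 (α = 3): (3−6)(3−10)(3−4)(3−2) = (−3)·(−7)·(−1)·1 = −21 ≡ 1, so v_2 = 1^{−1} = 1 (mod 11).
  i = 3 (α = 10): (10−6)(10−3)(10−4)(10−2) = 4·7·6·8 = 1344 ≡ 2, so v_3 = 2^{−1} = 6 (mod 11).
  i = 4 (α = 4): (4−6)(4−3)(4−10)(4−2) = (−2)·1·(−6)·2 = 24 ≡ 2, so v_4 = 2^{−1} = 6 (mod 11).
  i = 5 (α = 2): (2−6)(2−3)(2−10)(2−4) = (−4)·(−1)·(−8)·(−2) = 64 ≡ 9, so v_5 = 9^{−1} = 5 (mod 11).
  v = [4, 1, 6, 6, 5].
Step 2: syndromes of r = [10, 4, 7, 4, 2] (all sums mod 11).
  S_0 = Σ v_i r_i = 4·10 + 1·4 + 6·7 + 6·4 + 5·2 = 120 ≡ 10.
  S_1 = Σ v_i α_i r_i = 4·6·10 + 1·3·4 + 6·10·7 + 6·4·4 + 5·2·2 = 788 ≡ 7.
  α_i^2 mod 11 = [3, 9, 1, 5, 4].
  S_2 = Σ v_i α_i^2 r_i = 4·3·10 + 1·9·4 + 6·1·7 + 6·5·4 + 5·4·2 = 358 ≡ 6.
  S = (10, 7, 6) ≠ 0, so r is not a codeword (an error is present).
Step 3: locate the error. For a single error e at position i, S_ℓ = v_i·e·α_i^ℓ, so α_err = S_1/S_0.
  S_0^{−1} = 10^{−1} = 10 (mod 11), so α_err = 7·10 = 70 ≡ 4 = α_4. Error position i = 4.
  Consistency check: S_2/S_1 = 6·8 = 48 ≡ 4 = α_err ✓ (single-error assumption holds).
Step 4: error magnitude e = S_0/v_4 = S_0·∏_{j≠4}(α_4 − α_j) = 10·2 = 20 ≡ 9 (mod 11).
Step 5: correct position 4: c_4 = r_4 − e = 4 − 9 ≡ 6 (mod 11). Hence c = [10, 4, 7, 6, 2].
  Check: interpolating c through the α_i gives m(x) = 9 + 2·x (degree < 2) with m(α_i) = c_i for every i, so c is indeed a codeword.


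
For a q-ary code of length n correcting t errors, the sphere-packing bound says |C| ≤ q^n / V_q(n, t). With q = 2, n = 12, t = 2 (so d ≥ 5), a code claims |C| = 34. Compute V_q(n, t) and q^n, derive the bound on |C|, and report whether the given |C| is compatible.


V_q(n, t) = 79, q^n = 4096, Hamming bound = 51, |C| = 34 ≤ bound (satisfied).

Step 1: Compute V_q(n, t) = Σ_{j=0}^2 C(n, j) (q−1)^j.
  j = 0: C(12,0)·(1)^0 = 1·1 = 1.
  j = 1: C(12,1)·(1)^1 = 12·1 = 12.
  j = 2: C(12,2)·(1)^2 = 66·1 = 66.
  V_q(n, t) = 1 + 12 + 66 = 79.
Step 2: q^n = 2^12 = 4096.
Step 3: Hamming bound ⌊q^n / V_q(n,t)⌋ = ⌊4096/79⌋ = 51.
Step 4: Compare |C| = 34 to 51: satisfied.
The claimed |C| lies below the Hamming bound.


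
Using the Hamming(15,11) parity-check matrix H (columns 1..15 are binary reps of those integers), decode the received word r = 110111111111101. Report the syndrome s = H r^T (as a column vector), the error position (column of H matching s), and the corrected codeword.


s = (1, 1, 0, 1)^T, error position = 13, corrected codeword c = 110111111111001

Compute s = H r^T mod 2 one row at a time:
  s_1 = 1 + 1 + 1 + 1 + 1 + 1 + 0 + 1 = 7 ≡ 1 (mod 2).
  s_2 = 1 + 1 + 1 + 1 + 1 + 1 + 0 + 1 = 7 ≡ 1 (mod 2).
  s_3 = 1 + 0 + 1 + 1 + 1 + 1 + 0 + 1 = 6 ≡ 0 (mod 2).
  s_4 = 1 + 0 + 1 + 1 + 1 + 1 + 1 + 1 = 7 ≡ 1 (mod 2).
s = (1, 1, 0, 1)^T — this equals column 13 of H (binary 1101), so error is at position 13.
Correct: flip bit 13 of r = 110111111111101 to get c = 110111111111001.


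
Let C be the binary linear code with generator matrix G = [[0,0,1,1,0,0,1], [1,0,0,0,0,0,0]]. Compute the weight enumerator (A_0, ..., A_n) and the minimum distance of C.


Weight distribution: A_0 = 1, A_1 = 1, A_3 = 1, A_4 = 1. Minimum distance d = 1.

Enumerate all 2^2 = 4 messages m ∈ F_2^2.
For each, compute codeword c = mG in F_2^7, then tally its weight.
  m = 00 → c = 0000000, weight = 0.
  m = 10 → c = 0011001, weight = 3.
  m = 01 → c = 1000000, weight = 1.
  m = 11 → c = 1011001, weight = 4.
Tally weights:
  weight 0: 1 codewords.
  weight 1: 1 codewords.
  weight 3: 1 codewords.
  weight 4: 1 codewords.
Minimum distance d = smallest w > 0 with A_w > 0 = 1.
Sanity: Σ A_w = 4 = 2^2 = 4 ✓.


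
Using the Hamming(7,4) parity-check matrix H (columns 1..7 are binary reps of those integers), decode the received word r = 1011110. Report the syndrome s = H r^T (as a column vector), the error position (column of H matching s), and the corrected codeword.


s = (1, 0, 1)^T, error position = 5, corrected codeword c = 1011010

Compute s = H r^T mod 2 one row at a time:
  s_1 = 1 + 1 + 1 + 0 = 3 ≡ 1 (mod 2).
  s_2 = 0 + 1 + 1 + 0 = 2 ≡ 0 (mod 2).
  s_3 = 1 + 1 + 1 + 0 = 3 ≡ 1 (mod 2).
s = (1, 0, 1)^T — this equals column 5 of H (binary 101), so error is at position 5.
Correct: flip bit 5 of r = 1011110 to get c = 1011010.


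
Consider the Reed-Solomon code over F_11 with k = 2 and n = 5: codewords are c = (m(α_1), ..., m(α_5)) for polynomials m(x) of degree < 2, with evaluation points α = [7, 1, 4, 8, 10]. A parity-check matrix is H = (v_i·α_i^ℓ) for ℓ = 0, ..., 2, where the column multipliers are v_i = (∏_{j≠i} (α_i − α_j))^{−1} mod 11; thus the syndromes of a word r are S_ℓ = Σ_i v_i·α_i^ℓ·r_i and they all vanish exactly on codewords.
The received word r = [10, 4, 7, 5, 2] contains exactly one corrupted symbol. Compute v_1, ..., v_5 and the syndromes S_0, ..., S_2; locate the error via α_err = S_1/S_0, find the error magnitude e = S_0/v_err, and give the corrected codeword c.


S = (6, 4, 10), error at position 4, error magnitude e = 5, c = [10, 4, 7, 0, 2].

Step 1: column multipliers v_i = (∏_{j≠i}(α_i − α_j))^{−1} mod 11.
  i = 1 (α = 7): (7−1)(7−4)(7−8)(7−10) = 6·3·(−1)·(−3) = 54 ≡ 10, so v_1 = 10^{−1} = 10 (mod 11).
  i = 2 (α = 1): (1−7)(1−4)(1−8)(1−10) = (−6)·(−3)·(−7)·(−9) = 1134 ≡ 1, so v_2 = 1^{−1} = 1 (mod 11).
  i = 3 (α = 4): (4−7)(4−1)(4−8)(4−10) = (−3)·3·(−4)·(−6) = −216 ≡ 4, so v_3 = 4^{−1} = 3 (mod 11).
  i = 4 (α = 8): (8−7)(8−1)(8−4)(8−10) = 1·7·4·(−2) = −56 ≡ 10, so v_4 = 10^{−1} = 10 (mod 11).
  i = 5 (α = 10): (10−7)(10−1)(10−4)(10−8) = 3·9·6·2 = 324 ≡ 5, so v_5 = 5^{−1} = 9 (mod 11).
  v = [10, 1, 3, 10, 9].
Step 2: syndromes of r = [10, 4, 7, 5, 2] (all sums mod 11).
  S_0 = Σ v_i r_i = 10·10 + 1·4 + 3·7 + 10·5 + 9·2 = 193 ≡ 6.
  S_1 = Σ v_i α_i r_i = 10·7·10 + 1·1·4 + 3·4·7 + 10·8·5 + 9·10·2 = 1368 ≡ 4.
  α_i^2 mod 11 = [5, 1, 5, 9, 1].
  S_2 = Σ v_i α_i^2 r_i = 10·5·10 + 1·1·4 + 3·5·7 + 10·9·5 + 9·1·2 = 1077 ≡ 10.
  S = (6, 4, 10) ≠ 0, so r is not a codeword (an error is present).
Step 3: locate the error. For a single error e at position i, S_ℓ = v_i·e·α_i^ℓ, so α_err = S_1/S_0.
  S_0^{−1} = 6^{−1} = 2 (mod 11), so α_err = 4·2 = 8 ≡ 8 = α_4. Error position i = 4.
  Consistency check: S_2/S_1 = 10·3 = 30 ≡ 8 = α_err ✓ (single-error assumption holds).
Step 4: error magnitude e = S_0/v_4 = S_0·∏_{j≠4}(α_4 − α_j) = 6·10 = 60 ≡ 5 (mod 11).
Step 5: correct position 4: c_4 = r_4 − e = 5 − 5 ≡ 0 (mod 11). Hence c = [10, 4, 7, 0, 2].
  Check: interpolating c through the α_i gives m(x) = 3 + 1·x (degree < 2) with m(α_i) = c_i for every i, so c is indeed a codeword.


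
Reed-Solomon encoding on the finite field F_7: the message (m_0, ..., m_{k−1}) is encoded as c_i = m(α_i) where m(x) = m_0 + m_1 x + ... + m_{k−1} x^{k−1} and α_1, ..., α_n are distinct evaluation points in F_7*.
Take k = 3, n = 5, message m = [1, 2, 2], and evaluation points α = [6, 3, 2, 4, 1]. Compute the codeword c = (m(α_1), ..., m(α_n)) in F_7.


c = [1, 4, 6, 6, 5]

Message polynomial: m(x) = 1 + 2·x + 2·x^2 (mod 7).
For each evaluation point α_i, compute m(α_i) mod 7:
  α_1 = 6: Horner steps 2 → 0 → 1, so m(6) = 1.
  α_2 = 3: Horner steps 2 → 1 → 4, so m(3) = 4.
  α_3 = 2: Horner steps 2 → 6 → 6, so m(2) = 6.
  α_4 = 4: Horner steps 2 → 3 → 6, so m(4) = 6.
  α_5 = 1: Horner steps 2 → 4 → 5, so m(1) = 5.
Codeword c = [1, 4, 6, 6, 5] ∈ F_7^5.


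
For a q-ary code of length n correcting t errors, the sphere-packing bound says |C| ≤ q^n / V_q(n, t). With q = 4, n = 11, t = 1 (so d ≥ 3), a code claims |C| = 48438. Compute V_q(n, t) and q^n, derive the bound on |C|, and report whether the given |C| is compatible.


V_q(n, t) = 34, q^n = 4194304, Hamming bound = 123361, |C| = 48438 ≤ bound (satisfied).

Step 1: Compute V_q(n, t) = Σ_{j=0}^1 C(n, j) (q−1)^j.
  j = 0: C(11,0)·(3)^0 = 1·1 = 1.
  j = 1: C(11,1)·(3)^1 = 11·3 = 33.
  V_q(n, t) = 1 + 33 = 34.
Step 2: q^n = 4^11 = 4194304.
Step 3: Hamming bound ⌊q^n / V_q(n,t)⌋ = ⌊4194304/34⌋ = 123361.
Step 4: Compare |C| = 48438 to 123361: satisfied.
The claimed |C| lies below the Hamming bound.


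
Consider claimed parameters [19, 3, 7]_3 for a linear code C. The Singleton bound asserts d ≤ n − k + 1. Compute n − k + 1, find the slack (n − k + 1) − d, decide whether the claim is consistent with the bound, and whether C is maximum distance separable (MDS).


Singleton RHS = n − k + 1 = 17, slack = 10, bound satisfied, not MDS.

Singleton bound: d ≤ n − k + 1.
Here n = 19, k = 3, so n − k + 1 = 17.
Given d = 7, check d ≤ 17: YES.
Slack = (n − k + 1) − d = 10.
The code is NOT MDS (slack = 10 > 0).
Description: the claimed parameters are [19, 3, 7]_3; such a code would be non-MDS.


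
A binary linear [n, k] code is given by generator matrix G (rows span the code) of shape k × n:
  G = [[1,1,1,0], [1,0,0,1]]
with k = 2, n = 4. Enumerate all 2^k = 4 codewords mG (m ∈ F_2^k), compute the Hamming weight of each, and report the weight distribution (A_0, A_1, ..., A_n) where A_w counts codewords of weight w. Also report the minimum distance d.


Weight distribution: A_0 = 1, A_2 = 1, A_3 = 2. Minimum distance d = 2.

Enumerate all 2^2 = 4 messages m ∈ F_2^2.
For each, compute codeword c = mG in F_2^4, then tally its weight.
  m = 00 → c = 0000, weight = 0.
  m = 10 → c = 1110, weight = 3.
  m = 01 → c = 1001, weight = 2.
  m = 11 → c = 0111, weight = 3.
Tally weights:
  weight 0: 1 codewords.
  weight 2: 1 codewords.
  weight 3: 2 codewords.
Minimum distance d = smallest w > 0 with A_w > 0 = 2.
Sanity: Σ A_w = 4 = 2^2 = 4 ✓.


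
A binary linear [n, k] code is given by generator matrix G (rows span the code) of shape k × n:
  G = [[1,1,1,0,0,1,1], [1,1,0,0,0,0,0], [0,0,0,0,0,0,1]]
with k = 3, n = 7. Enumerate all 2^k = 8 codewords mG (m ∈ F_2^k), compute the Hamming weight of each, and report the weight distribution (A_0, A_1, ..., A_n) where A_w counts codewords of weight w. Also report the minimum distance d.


Weight distribution: A_0 = 1, A_1 = 1, A_2 = 2, A_3 = 2, A_4 = 1, A_5 = 1. Minimum distance d = 1.

Enumerate all 2^3 = 8 messages m ∈ F_2^3.
For each, compute codeword c = mG in F_2^7, then tally its weight.
  m = 000 → c = 0000000, weight = 0.
  m = 100 → c = 1110011, weight = 5.
  m = 010 → c = 1100000, weight = 2.
  m = 110 → c = 0010011, weight = 3.
  m = 001 → c = 0000001, weight = 1.
  m = 101 → c = 1110010, weight = 4.
  m = 011 → c = 1100001, weight = 3.
  m = 111 → c = 0010010, weight = 2.
Tally weights:
  weight 0: 1 codewords.
  weight 1: 1 codewords.
  weight 2: 2 codewords.
  weight 3: 2 codewords.
  weight 4: 1 codewords.
  weight 5: 1 codewords.
Minimum distance d = smallest w > 0 with A_w > 0 = 1.
Sanity: Σ A_w = 8 = 2^3 = 8 ✓.


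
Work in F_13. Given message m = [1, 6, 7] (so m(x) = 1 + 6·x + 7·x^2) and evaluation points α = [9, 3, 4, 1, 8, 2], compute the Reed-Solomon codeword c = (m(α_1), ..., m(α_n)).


c = [11, 4, 7, 1, 3, 2]

Message polynomial: m(x) = 1 + 6·x + 7·x^2 (mod 13).
For each evaluation point α_i, compute m(α_i) mod 13:
  α_1 = 9: Horner steps 7 → 4 → 11, so m(9) = 11.
  α_2 = 3: Horner steps 7 → 1 → 4, so m(3) = 4.
  α_3 = 4: Horner steps 7 → 8 → 7, so m(4) = 7.
  α_4 = 1: Horner steps 7 → 0 → 1, so m(1) = 1.
  α_5 = 8: Horner steps 7 → 10 → 3, so m(8) = 3.
  α_6 = 2: Horner steps 7 → 7 → 2, so m(2) = 2.
Codeword c = [11, 4, 7, 1, 3, 2] ∈ F_13^6.


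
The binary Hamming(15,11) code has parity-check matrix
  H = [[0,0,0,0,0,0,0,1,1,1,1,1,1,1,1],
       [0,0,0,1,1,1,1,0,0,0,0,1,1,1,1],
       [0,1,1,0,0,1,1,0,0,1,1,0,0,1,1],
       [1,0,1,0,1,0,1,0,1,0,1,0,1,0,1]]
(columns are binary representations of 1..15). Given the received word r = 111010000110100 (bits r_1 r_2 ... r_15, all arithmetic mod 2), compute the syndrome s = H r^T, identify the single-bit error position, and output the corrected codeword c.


s = (1, 0, 0, 1)^T, error position = 9, corrected codeword c = 111010001110100

Compute s = H r^T mod 2 one row at a time:
  s_1 = 0 + 0 + 1 + 1 + 0 + 1 + 0 + 0 = 3 ≡ 1 (mod 2).
  s_2 = 0 + 1 + 0 + 0 + 0 + 1 + 0 + 0 = 2 ≡ 0 (mod 2).
  s_3 = 1 + 1 + 0 + 0 + 1 + 1 + 0 + 0 = 4 ≡ 0 (mod 2).
  s_4 = 1 + 1 + 1 + 0 + 0 + 1 + 1 + 0 = 5 ≡ 1 (mod 2).
s = (1, 0, 0, 1)^T — this equals column 9 of H (binary 1001), so error is at position 9.
Correct: flip bit 9 of r = 111010000110100 to get c = 111010001110100.


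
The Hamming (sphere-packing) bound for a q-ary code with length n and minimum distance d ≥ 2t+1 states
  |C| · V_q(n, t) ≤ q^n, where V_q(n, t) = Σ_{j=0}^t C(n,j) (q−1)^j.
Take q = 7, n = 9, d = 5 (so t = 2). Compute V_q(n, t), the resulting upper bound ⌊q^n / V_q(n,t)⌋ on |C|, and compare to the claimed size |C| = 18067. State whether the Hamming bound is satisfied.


V_q(n, t) = 1351, q^n = 40353607, Hamming bound = 29869, |C| = 18067 ≤ bound (satisfied).

Step 1: Compute V_q(n, t) = Σ_{j=0}^2 C(n, j) (q−1)^j.
  j = 0: C(9,0)·(6)^0 = 1·1 = 1.
  j = 1: C(9,1)·(6)^1 = 9·6 = 54.
  j = 2: C(9,2)·(6)^2 = 36·36 = 1296.
  V_q(n, t) = 1 + 54 + 1296 = 1351.
Step 2: q^n = 7^9 = 40353607.
Step 3: Hamming bound ⌊q^n / V_q(n,t)⌋ = ⌊40353607/1351⌋ = 29869.
Step 4: Compare |C| = 18067 to 29869: satisfied.
The claimed |C| lies below the Hamming bound.


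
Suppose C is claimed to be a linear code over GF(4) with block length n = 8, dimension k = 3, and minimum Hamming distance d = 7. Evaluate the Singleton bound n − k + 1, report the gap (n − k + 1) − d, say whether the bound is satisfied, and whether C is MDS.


Singleton RHS = n − k + 1 = 6, slack = -1, bound violated (no such code; not MDS).

Singleton bound: d ≤ n − k + 1.
Here n = 8, k = 3, so n − k + 1 = 6.
Given d = 7, check d ≤ 6: NO.
Slack = (n − k + 1) − d = -1.
The slack is negative: d = 7 exceeds n − k + 1 = 6 by 1, so the Singleton bound is violated and no linear [8, 3, 7]_4 code can exist. In particular it is not MDS (MDS requires d = n − k + 1 exactly).
Description: the claimed parameters are [8, 3, 7]_4; such a code would be impossible (violates the Singleton bound).


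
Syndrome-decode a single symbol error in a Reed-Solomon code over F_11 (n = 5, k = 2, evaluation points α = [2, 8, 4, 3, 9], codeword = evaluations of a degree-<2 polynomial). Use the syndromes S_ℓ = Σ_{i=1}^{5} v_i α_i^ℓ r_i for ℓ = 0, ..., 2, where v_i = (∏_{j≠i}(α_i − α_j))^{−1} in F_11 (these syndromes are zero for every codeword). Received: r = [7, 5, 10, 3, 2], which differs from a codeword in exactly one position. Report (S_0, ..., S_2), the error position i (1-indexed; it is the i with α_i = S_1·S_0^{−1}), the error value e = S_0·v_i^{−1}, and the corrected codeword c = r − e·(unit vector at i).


S = (1, 9, 4), error at position 5, error magnitude e = 1, c = [7, 5, 10, 3, 1].

Step 1: column multipliers v_i = (∏_{j≠i}(α_i − α_j))^{−1} mod 11.
  i = 1 (α = 2): (2−8)(2−4)(2−3)(2−9) = (−6)·(−2)·(−1)·(−7) = 84 ≡ 7, so v_1 = 7^{−1} = 8 (mod 11).
  i = 2 (α = 8): (8−2)(8−4)(8−3)(8−9) = 6·4·5·(−1) = −120 ≡ 1, so v_2 = 1^{−1} = 1 (mod 11).
  i = 3 (α = 4): (4−2)(4−8)(4−3)(4−9) = 2·(−4)·1·(−5) = 40 ≡ 7, so v_3 = 7^{−1} = 8 (mod 11).
  i = 4 (α = 3): (3−2)(3−8)(3−4)(3−9) = 1·(−5)·(−1)·(−6) = −30 ≡ 3, so v_4 = 3^{−1} = 4 (mod 11).
  i = 5 (α = 9): (9−2)(9−8)(9−4)(9−3) = 7·1·5·6 = 210 ≡ 1, so v_5 = 1^{−1} = 1 (mod 11).
  v = [8, 1, 8, 4, 1].
Step 2: syndromes of r = [7, 5, 10, 3, 2] (all sums mod 11).
  S_0 = Σ v_i r_i = 8·7 + 1·5 + 8·10 + 4·3 + 1·2 = 155 ≡ 1.
  S_1 = Σ v_i α_i r_i = 8·2·7 + 1·8·5 + 8·4·10 + 4·3·3 + 1·9·2 = 526 ≡ 9.
  α_i^2 mod 11 = [4, 9, 5, 9, 4].
  S_2 = Σ v_i α_i^2 r_i = 8·4·7 + 1·9·5 + 8·5·10 + 4·9·3 + 1·4·2 = 785 ≡ 4.
  S = (1, 9, 4) ≠ 0, so r is not a codeword (an error is present).
Step 3: locate the error. For a single error e at position i, S_ℓ = v_i·e·α_i^ℓ, so α_err = S_1/S_0.
  S_0^{−1} = 1^{−1} = 1 (mod 11), so α_err = 9·1 = 9 ≡ 9 = α_5. Error position i = 5.
  Consistency check: S_2/S_1 = 4·5 = 20 ≡ 9 = α_err ✓ (single-error assumption holds).
Step 4: error magnitude e = S_0/v_5 = S_0·∏_{j≠5}(α_5 − α_j) = 1·1 = 1 ≡ 1 (mod 11).
Step 5: correct position 5: c_5 = r_5 − e = 2 − 1 ≡ 1 (mod 11). Hence c = [7, 5, 10, 3, 1].
  Check: interpolating c through the α_i gives m(x) = 4 + 7·x (degree < 2) with m(α_i) = c_i for every i, so c is indeed a codeword.


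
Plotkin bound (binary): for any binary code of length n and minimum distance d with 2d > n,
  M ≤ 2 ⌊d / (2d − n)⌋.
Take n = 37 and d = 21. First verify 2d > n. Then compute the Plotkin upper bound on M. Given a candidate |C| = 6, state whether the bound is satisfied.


Plotkin bound M ≤ 8; given |C| = 6 ≤ bound (satisfied).

Check applicability: 2d = 42, n = 37.
2d − n = 5 > 0, so Plotkin applies.
Compute d/(2d−n) = 21/5 ≈ 4.2000.
⌊d/(2d−n)⌋ = 4.
Plotkin bound: M ≤ 2·4 = 8.
Given |C| = 6, check: satisfied.
This |C| is below the Plotkin bound.


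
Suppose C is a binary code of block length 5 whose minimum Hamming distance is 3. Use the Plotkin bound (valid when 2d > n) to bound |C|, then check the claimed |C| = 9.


Plotkin bound M ≤ 6; given |C| = 9 > bound (violated).

Check applicability: 2d = 6, n = 5.
2d − n = 1 > 0, so Plotkin applies.
Compute d/(2d−n) = 3/1 ≈ 3.0000.
⌊d/(2d−n)⌋ = 3.
Plotkin bound: M ≤ 2·3 = 6.
Given |C| = 9, check: VIOLATED.
This |C| is above the Plotkin bound, so no binary code with n = 5, d = 3 and 9 codewords exists.


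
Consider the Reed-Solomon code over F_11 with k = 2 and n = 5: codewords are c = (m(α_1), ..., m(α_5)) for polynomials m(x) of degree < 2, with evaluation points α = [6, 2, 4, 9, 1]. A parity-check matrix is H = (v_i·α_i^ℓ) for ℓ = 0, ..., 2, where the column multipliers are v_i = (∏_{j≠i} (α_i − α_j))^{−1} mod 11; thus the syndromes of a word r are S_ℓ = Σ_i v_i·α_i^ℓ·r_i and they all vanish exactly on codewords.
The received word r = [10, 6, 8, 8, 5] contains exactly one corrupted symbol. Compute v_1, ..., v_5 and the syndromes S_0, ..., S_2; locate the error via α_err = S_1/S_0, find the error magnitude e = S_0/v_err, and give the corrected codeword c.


S = (7, 8, 6), error at position 4, error magnitude e = 6, c = [10, 6, 8, 2, 5].

Step 1: column multipliers v_i = (∏_{j≠i}(α_i − α_j))^{−1} mod 11.
  i = 1 (α = 6): (6−2)(6−4)(6−9)(6−1) = 4·2·(−3)·5 = −120 ≡ 1, so v_1 = 1^{−1} = 1 (mod 11).
  i = 2 (α = 2): (2−6)(2−4)(2−9)(2−1) = (−4)·(−2)·(−7)·1 = −56 ≡ 10, so v_2 = 10^{−1} = 10 (mod 11).
  i = 3 (α = 4): (4−6)(4−2)(4−9)(4−1) = (−2)·2·(−5)·3 = 60 ≡ 5, so v_3 = 5^{−1} = 9 (mod 11).
  i = 4 (α = 9): (9−6)(9−2)(9−4)(9−1) = 3·7·5·8 = 840 ≡ 4, so v_4 = 4^{−1} = 3 (mod 11).
  i = 5 (α = 1): (1−6)(1−2)(1−4)(1−9) = (−5)·(−1)·(−3)·(−8) = 120 ≡ 10, so v_5 = 10^{−1} = 10 (mod 11).
  v = [1, 10, 9, 3, 10].
Step 2: syndromes of r = [10, 6, 8, 8, 5] (all sums mod 11).
  S_0 = Σ v_i r_i = 1·10 + 10·6 + 9·8 + 3·8 + 10·5 = 216 ≡ 7.
  S_1 = Σ v_i α_i r_i = 1·6·10 + 10·2·6 + 9·4·8 + 3·9·8 + 10·1·5 = 734 ≡ 8.
  α_i^2 mod 11 = [3, 4, 5, 4, 1].
  S_2 = Σ v_i α_i^2 r_i = 1·3·10 + 10·4·6 + 9·5·8 + 3·4·8 + 10·1·5 = 776 ≡ 6.
  S = (7, 8, 6) ≠ 0, so r is not a codeword (an error is present).
Step 3: locate the error. For a single error e at position i, S_ℓ = v_i·e·α_i^ℓ, so α_err = S_1/S_0.
  S_0^{−1} = 7^{−1} = 8 (mod 11), so α_err = 8·8 = 64 ≡ 9 = α_4. Error position i = 4.
  Consistency check: S_2/S_1 = 6·7 = 42 ≡ 9 = α_err ✓ (single-error assumption holds).
Step 4: error magnitude e = S_0/v_4 = S_0·∏_{j≠4}(α_4 − α_j) = 7·4 = 28 ≡ 6 (mod 11).
Step 5: correct position 4: c_4 = r_4 − e = 8 − 6 ≡ 2 (mod 11). Hence c = [10, 6, 8, 2, 5].
  Check: interpolating c through the α_i gives m(x) = 4 + 1·x (degree < 2) with m(α_i) = c_i for every i, so c is indeed a codeword.
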